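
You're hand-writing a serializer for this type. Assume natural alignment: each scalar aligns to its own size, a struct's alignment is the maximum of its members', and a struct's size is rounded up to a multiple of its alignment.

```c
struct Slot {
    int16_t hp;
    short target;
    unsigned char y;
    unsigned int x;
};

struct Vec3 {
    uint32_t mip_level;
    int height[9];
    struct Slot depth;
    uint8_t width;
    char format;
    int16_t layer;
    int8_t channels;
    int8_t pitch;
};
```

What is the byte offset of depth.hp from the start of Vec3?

40

Slot: hp at 0 (size 2, align 2) → ends 2; target at 2 (size 2, align 2) → ends 4; y at 4 (size 1, align 1) → ends 5; pad 3 to align 4 for x; x at 8 (size 4, align 4) → ends 12; total 12 bytes, alignment 4
mip_level at 0 (size 4, align 4) → ends 4
height at 4 (size 36, align 4) → ends 40
depth at 40 (size 12, align 4) → ends 52
within Slot: hp at 0
40 + 0 = 40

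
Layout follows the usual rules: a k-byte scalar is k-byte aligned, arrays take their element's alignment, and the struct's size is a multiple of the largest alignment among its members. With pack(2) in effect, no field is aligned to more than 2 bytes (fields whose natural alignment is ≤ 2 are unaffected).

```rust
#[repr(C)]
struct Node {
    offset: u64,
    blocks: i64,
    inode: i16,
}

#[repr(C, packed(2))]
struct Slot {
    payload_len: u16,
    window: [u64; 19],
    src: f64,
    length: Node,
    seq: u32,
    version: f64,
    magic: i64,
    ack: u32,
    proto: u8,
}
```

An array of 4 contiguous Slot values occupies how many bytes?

848

Node: 0..8  offset  (8B, 8-aligned); 8..16  blocks  (8B, 8-aligned); 16..18  inode  (2B, 2-aligned); 18..24  -- tail padding (6B); sizeof = 24, alignof = 8
0..2  payload_len  (2B, 2-aligned)
2..154  window  (152B, 2-aligned)
154..162  src  (8B, 2-aligned)
162..186  length  (24B, 2-aligned)
186..190  seq  (4B, 2-aligned)
190..198  version  (8B, 2-aligned)
198..206  magic  (8B, 2-aligned)
206..210  ack  (4B, 2-aligned)
210..211  proto  (1B, 1-aligned)
211..212  -- tail padding (1B)
sizeof = 212, alignof = 2
array of 4: 4 × 212 = 848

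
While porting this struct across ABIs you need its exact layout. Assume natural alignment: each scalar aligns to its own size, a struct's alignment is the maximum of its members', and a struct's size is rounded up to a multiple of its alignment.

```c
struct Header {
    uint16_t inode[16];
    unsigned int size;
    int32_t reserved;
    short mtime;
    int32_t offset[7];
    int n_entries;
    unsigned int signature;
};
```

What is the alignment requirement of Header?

member alignments: inode=2, size=4, reserved=4, mtime=2, offset=4, n_entries=4, signature=4
max = 4

4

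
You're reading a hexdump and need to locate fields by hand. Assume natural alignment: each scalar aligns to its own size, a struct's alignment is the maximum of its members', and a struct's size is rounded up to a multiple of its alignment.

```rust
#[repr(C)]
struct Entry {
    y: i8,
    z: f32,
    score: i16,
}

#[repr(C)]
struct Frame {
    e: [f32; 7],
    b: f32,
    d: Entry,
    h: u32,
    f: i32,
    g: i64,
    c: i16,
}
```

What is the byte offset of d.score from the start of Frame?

40

Entry: @0: y [1B, align 1] → 1; +3 pad (align 4); @4: z [4B, align 4] → 8; @8: score [2B, align 2] → 10; +2 tail pad (align 4); size 12, align 4
@0: e [28B, align 4] → 28
@28: b [4B, align 4] → 32
@32: d [12B, align 4] → 44
within Entry: score at 8
32 + 8 = 40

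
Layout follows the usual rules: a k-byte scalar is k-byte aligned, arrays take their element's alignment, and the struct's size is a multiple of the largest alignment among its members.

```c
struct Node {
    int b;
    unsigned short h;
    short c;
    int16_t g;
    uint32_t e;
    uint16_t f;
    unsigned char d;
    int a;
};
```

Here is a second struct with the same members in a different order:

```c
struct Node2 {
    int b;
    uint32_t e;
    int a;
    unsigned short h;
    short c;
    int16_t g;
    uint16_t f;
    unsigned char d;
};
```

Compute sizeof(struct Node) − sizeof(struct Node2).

0

@0: b [4B, align 4] → 4
@4: h [2B, align 2] → 6
@6: c [2B, align 2] → 8
@8: g [2B, align 2] → 10
+2 pad (align 4)
@12: e [4B, align 4] → 16
@16: f [2B, align 2] → 18
@18: d [1B, align 1] → 19
+1 pad (align 4)
@20: a [4B, align 4] → 24
size 24, align 4
— Node2 —
@0: b [4B, align 4] → 4
@4: e [4B, align 4] → 8
@8: a [4B, align 4] → 12
@12: h [2B, align 2] → 14
@14: c [2B, align 2] → 16
@16: g [2B, align 2] → 18
@18: f [2B, align 2] → 20
@20: d [1B, align 1] → 21
+3 tail pad (align 4)
size 24, align 4
24 − 24 = 0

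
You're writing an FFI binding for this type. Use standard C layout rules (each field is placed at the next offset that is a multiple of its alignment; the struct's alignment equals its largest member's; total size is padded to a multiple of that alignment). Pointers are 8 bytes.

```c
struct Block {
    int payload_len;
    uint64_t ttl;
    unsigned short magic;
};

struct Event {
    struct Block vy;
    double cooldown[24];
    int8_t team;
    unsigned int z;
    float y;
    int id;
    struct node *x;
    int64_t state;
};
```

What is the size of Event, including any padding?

248

Block: @0: payload_len [4B, align 4] → 4; +4 pad (align 8); @8: ttl [8B, align 8] → 16; @16: magic [2B, align 2] → 18; +6 tail pad (align 8); size 24, align 8
@0: vy [24B, align 8] → 24
@24: cooldown [192B, align 8] → 216
@216: team [1B, align 1] → 217
+3 pad (align 4)
@220: z [4B, align 4] → 224
@224: y [4B, align 4] → 228
@228: id [4B, align 4] → 232
@232: x [8B, align 8] → 240
@240: state [8B, align 8] → 248
size 248, align 8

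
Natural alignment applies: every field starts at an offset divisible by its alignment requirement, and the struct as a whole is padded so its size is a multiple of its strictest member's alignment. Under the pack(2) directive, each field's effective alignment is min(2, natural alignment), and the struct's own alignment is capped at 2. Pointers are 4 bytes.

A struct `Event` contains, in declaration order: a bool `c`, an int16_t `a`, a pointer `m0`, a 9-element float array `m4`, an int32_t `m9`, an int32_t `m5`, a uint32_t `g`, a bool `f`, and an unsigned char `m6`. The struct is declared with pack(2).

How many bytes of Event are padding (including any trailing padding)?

1

@0: c [1B, align 1] → 1
+1 pad (align 2)
@2: a [2B, align 2] → 4
@4: m0 [4B, align 2] → 8
@8: m4 [36B, align 2] → 44
@44: m9 [4B, align 2] → 48
@48: m5 [4B, align 2] → 52
@52: g [4B, align 2] → 56
@56: f [1B, align 1] → 57
@57: m6 [1B, align 1] → 58
size 58, align 2
data bytes 57, size 58 → padding 1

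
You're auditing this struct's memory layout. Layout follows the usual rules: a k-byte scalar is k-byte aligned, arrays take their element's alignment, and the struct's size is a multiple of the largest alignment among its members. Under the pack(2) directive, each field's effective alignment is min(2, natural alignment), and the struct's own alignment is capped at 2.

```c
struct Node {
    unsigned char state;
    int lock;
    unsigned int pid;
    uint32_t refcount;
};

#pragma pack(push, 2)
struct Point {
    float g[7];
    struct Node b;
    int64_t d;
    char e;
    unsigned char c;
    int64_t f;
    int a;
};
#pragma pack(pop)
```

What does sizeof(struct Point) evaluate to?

66

Node: 0..1  state  (1B, 1-aligned); 1..4  -- padding (3B); 4..8  lock  (4B, 4-aligned); 8..12  pid  (4B, 4-aligned); 12..16  refcount  (4B, 4-aligned); sizeof = 16, alignof = 4
0..28  g  (28B, 2-aligned)
28..44  b  (16B, 2-aligned)
44..52  d  (8B, 2-aligned)
52..53  e  (1B, 1-aligned)
53..54  c  (1B, 1-aligned)
54..62  f  (8B, 2-aligned)
62..66  a  (4B, 2-aligned)
sizeof = 66, alignof = 2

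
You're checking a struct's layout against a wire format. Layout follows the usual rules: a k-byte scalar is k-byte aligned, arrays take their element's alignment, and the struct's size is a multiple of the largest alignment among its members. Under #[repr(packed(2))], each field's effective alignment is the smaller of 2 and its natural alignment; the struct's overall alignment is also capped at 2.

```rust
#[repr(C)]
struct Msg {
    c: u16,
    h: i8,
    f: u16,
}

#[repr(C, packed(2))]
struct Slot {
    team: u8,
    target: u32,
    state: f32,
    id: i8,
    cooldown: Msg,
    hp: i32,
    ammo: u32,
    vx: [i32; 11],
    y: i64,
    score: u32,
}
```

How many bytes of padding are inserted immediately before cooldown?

Msg: 0..2  c  (2B, 2-aligned); 2..3  h  (1B, 1-aligned); 3..4  -- padding (1B); 4..6  f  (2B, 2-aligned); sizeof = 6, alignof = 2
0..1  team  (1B, 1-aligned)
1..2  -- padding (1B)
2..6  target  (4B, 2-aligned)
6..10  state  (4B, 2-aligned)
10..11  id  (1B, 1-aligned)
11..12  -- padding (1B)
12..18  cooldown  (6B, 2-aligned)

1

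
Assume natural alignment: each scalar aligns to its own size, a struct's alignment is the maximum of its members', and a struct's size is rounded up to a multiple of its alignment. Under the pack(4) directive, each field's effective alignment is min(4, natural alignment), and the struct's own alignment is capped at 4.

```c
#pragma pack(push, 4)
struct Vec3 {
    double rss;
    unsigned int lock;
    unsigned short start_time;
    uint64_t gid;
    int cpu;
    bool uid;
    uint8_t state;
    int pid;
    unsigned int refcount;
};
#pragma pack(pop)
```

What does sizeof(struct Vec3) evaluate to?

rss at 0 (size 8, align 4) → ends 8
lock at 8 (size 4, align 4) → ends 12
start_time at 12 (size 2, align 2) → ends 14
pad 2 to align 4 for gid
gid at 16 (size 8, align 4) → ends 24
cpu at 24 (size 4, align 4) → ends 28
uid at 28 (size 1, align 1) → ends 29
state at 29 (size 1, align 1) → ends 30
pad 2 to align 4 for pid
pid at 32 (size 4, align 4) → ends 36
refcount at 36 (size 4, align 4) → ends 40
total 40 bytes, alignment 4

40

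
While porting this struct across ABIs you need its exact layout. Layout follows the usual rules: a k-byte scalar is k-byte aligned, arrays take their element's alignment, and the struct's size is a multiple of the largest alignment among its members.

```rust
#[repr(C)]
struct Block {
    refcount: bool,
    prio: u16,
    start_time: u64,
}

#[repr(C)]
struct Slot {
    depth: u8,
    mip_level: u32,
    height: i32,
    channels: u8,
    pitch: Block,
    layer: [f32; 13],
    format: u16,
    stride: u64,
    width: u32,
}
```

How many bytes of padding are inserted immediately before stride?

2

Block: refcount at 0 (size 1, align 1) → ends 1; pad 1 to align 2 for prio; prio at 2 (size 2, align 2) → ends 4; pad 4 to align 8 for start_time; start_time at 8 (size 8, align 8) → ends 16; total 16 bytes, alignment 8
depth at 0 (size 1, align 1) → ends 1
pad 3 to align 4 for mip_level
mip_level at 4 (size 4, align 4) → ends 8
height at 8 (size 4, align 4) → ends 12
channels at 12 (size 1, align 1) → ends 13
pad 3 to align 8 for pitch
pitch at 16 (size 16, align 8) → ends 32
layer at 32 (size 52, align 4) → ends 84
format at 84 (size 2, align 2) → ends 86
pad 2 to align 8 for stride
stride at 88 (size 8, align 8) → ends 96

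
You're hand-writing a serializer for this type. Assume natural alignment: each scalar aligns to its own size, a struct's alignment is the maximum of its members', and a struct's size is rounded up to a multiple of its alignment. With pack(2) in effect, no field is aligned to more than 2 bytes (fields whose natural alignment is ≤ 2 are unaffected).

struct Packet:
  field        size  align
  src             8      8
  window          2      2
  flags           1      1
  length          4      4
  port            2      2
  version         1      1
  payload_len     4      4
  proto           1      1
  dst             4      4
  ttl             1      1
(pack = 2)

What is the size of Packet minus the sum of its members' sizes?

0..8  src  (8B, 2-aligned)
8..10  window  (2B, 2-aligned)
10..11  flags  (1B, 1-aligned)
11..12  -- padding (1B)
12..16  length  (4B, 2-aligned)
16..18  port  (2B, 2-aligned)
18..19  version  (1B, 1-aligned)
19..20  -- padding (1B)
20..24  payload_len  (4B, 2-aligned)
24..25  proto  (1B, 1-aligned)
25..26  -- padding (1B)
26..30  dst  (4B, 2-aligned)
30..31  ttl  (1B, 1-aligned)
31..32  -- tail padding (1B)
sizeof = 32, alignof = 2
data bytes 28, size 32 → padding 4

4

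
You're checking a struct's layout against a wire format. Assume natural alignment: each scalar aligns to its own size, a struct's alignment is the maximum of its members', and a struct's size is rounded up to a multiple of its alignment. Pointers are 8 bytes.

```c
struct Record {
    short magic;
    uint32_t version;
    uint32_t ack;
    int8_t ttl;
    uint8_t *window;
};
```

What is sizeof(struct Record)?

0..2  magic  (2B, 2-aligned)
2..4  -- padding (2B)
4..8  version  (4B, 4-aligned)
8..12  ack  (4B, 4-aligned)
12..13  ttl  (1B, 1-aligned)
13..16  -- padding (3B)
16..24  window  (8B, 8-aligned)
sizeof = 24, alignof = 8

24 bytes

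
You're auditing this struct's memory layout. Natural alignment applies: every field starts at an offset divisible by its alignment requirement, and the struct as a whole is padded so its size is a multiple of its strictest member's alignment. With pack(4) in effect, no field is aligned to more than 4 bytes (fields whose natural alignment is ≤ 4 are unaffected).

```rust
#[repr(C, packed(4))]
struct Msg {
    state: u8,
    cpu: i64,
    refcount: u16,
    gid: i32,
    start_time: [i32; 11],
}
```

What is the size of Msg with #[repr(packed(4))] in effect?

state at 0 (size 1, align 1) → ends 1
pad 3 to align 4 for cpu
cpu at 4 (size 8, align 4) → ends 12
refcount at 12 (size 2, align 2) → ends 14
pad 2 to align 4 for gid
gid at 16 (size 4, align 4) → ends 20
start_time at 20 (size 44, align 4) → ends 64
total 64 bytes, alignment 4

64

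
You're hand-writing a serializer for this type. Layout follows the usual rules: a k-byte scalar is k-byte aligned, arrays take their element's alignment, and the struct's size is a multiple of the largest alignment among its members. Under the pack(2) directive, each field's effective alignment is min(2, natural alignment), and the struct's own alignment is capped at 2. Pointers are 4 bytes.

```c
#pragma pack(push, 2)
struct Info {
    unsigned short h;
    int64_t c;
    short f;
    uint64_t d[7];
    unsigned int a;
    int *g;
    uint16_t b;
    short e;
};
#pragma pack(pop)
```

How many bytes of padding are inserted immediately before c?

@0: h [2B, align 2] → 2
@2: c [8B, align 2] → 10

0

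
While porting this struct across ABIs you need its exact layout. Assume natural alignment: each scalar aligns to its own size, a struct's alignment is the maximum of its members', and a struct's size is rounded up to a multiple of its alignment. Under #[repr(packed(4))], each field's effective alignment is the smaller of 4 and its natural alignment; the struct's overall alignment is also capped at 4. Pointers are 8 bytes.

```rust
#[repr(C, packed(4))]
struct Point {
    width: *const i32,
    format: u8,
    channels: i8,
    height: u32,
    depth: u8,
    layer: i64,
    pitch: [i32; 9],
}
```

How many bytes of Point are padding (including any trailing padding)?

5

width at 0 (size 8, align 4) → ends 8
format at 8 (size 1, align 1) → ends 9
channels at 9 (size 1, align 1) → ends 10
pad 2 to align 4 for height
height at 12 (size 4, align 4) → ends 16
depth at 16 (size 1, align 1) → ends 17
pad 3 to align 4 for layer
layer at 20 (size 8, align 4) → ends 28
pitch at 28 (size 36, align 4) → ends 64
total 64 bytes, alignment 4
data bytes 59, size 64 → padding 5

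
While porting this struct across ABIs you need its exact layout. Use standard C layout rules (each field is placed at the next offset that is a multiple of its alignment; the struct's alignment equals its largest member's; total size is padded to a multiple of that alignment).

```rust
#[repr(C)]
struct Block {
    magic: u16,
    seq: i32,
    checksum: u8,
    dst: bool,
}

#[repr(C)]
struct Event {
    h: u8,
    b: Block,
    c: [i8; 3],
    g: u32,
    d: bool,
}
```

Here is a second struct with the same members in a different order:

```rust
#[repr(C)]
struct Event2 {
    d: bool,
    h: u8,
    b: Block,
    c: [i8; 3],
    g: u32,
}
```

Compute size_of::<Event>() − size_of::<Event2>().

Block: 0..2  magic  (2B, 2-aligned); 2..4  -- padding (2B); 4..8  seq  (4B, 4-aligned); 8..9  checksum  (1B, 1-aligned); 9..10  dst  (1B, 1-aligned); 10..12  -- tail padding (2B); sizeof = 12, alignof = 4
0..1  h  (1B, 1-aligned)
1..4  -- padding (3B)
4..16  b  (12B, 4-aligned)
16..19  c  (3B, 1-aligned)
19..20  -- padding (1B)
20..24  g  (4B, 4-aligned)
24..25  d  (1B, 1-aligned)
25..28  -- tail padding (3B)
sizeof = 28, alignof = 4
— Event2 —
0..1  d  (1B, 1-aligned)
1..2  h  (1B, 1-aligned)
2..4  -- padding (2B)
4..16  b  (12B, 4-aligned)
16..19  c  (3B, 1-aligned)
19..20  -- padding (1B)
20..24  g  (4B, 4-aligned)
sizeof = 24, alignof = 4
28 − 24 = 4

4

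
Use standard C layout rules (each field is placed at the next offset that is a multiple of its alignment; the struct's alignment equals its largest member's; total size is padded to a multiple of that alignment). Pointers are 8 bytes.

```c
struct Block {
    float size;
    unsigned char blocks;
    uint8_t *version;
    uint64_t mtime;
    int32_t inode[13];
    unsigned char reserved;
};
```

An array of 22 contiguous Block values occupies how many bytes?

0..4  size  (4B, 4-aligned)
4..5  blocks  (1B, 1-aligned)
5..8  -- padding (3B)
8..16  version  (8B, 8-aligned)
16..24  mtime  (8B, 8-aligned)
24..76  inode  (52B, 4-aligned)
76..77  reserved  (1B, 1-aligned)
77..80  -- tail padding (3B)
sizeof = 80, alignof = 8
array of 22: 22 × 80 = 1760

1760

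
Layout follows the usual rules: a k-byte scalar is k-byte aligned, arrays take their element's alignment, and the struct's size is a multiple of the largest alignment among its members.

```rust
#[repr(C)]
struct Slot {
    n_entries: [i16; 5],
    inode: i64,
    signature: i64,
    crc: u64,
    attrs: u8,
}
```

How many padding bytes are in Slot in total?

n_entries at 0 (size 10, align 2) → ends 10
pad 6 to align 8 for inode
inode at 16 (size 8, align 8) → ends 24
signature at 24 (size 8, align 8) → ends 32
crc at 32 (size 8, align 8) → ends 40
attrs at 40 (size 1, align 1) → ends 41
tail pad 7 to reach multiple of 8
total 48 bytes, alignment 8
data bytes 35, size 48 → padding 13

13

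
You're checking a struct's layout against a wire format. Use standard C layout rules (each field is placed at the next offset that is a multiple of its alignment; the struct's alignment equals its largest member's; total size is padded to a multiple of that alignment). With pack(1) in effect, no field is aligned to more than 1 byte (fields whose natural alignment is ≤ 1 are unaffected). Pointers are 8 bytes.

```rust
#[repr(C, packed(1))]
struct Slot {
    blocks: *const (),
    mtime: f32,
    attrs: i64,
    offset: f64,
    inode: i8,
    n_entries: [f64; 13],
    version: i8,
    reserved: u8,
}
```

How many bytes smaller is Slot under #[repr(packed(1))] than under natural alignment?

natural layout:
  blocks at 0 (size 8, align 8) → ends 8
  mtime at 8 (size 4, align 4) → ends 12
  pad 4 to align 8 for attrs
  attrs at 16 (size 8, align 8) → ends 24
  offset at 24 (size 8, align 8) → ends 32
  inode at 32 (size 1, align 1) → ends 33
  pad 7 to align 8 for n_entries
  n_entries at 40 (size 104, align 8) → ends 144
  version at 144 (size 1, align 1) → ends 145
  reserved at 145 (size 1, align 1) → ends 146
  tail pad 6 to reach multiple of 8
  total 152 bytes, alignment 8
packed(1) layout:
  blocks at 0 (size 8, align 1) → ends 8
  mtime at 8 (size 4, align 1) → ends 12
  attrs at 12 (size 8, align 1) → ends 20
  offset at 20 (size 8, align 1) → ends 28
  inode at 28 (size 1, align 1) → ends 29
  n_entries at 29 (size 104, align 1) → ends 133
  version at 133 (size 1, align 1) → ends 134
  reserved at 134 (size 1, align 1) → ends 135
  total 135 bytes, alignment 1
152 − 135 = 17

17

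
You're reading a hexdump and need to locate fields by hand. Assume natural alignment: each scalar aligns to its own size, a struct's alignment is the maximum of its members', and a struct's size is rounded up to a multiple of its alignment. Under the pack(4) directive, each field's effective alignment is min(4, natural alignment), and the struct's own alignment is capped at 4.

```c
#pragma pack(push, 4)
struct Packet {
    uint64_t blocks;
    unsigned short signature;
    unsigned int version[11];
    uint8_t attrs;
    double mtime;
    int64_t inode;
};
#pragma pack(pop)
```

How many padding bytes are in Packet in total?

blocks at 0 (size 8, align 4) → ends 8
signature at 8 (size 2, align 2) → ends 10
pad 2 to align 4 for version
version at 12 (size 44, align 4) → ends 56
attrs at 56 (size 1, align 1) → ends 57
pad 3 to align 4 for mtime
mtime at 60 (size 8, align 4) → ends 68
inode at 68 (size 8, align 4) → ends 76
total 76 bytes, alignment 4
data bytes 71, size 76 → padding 5

5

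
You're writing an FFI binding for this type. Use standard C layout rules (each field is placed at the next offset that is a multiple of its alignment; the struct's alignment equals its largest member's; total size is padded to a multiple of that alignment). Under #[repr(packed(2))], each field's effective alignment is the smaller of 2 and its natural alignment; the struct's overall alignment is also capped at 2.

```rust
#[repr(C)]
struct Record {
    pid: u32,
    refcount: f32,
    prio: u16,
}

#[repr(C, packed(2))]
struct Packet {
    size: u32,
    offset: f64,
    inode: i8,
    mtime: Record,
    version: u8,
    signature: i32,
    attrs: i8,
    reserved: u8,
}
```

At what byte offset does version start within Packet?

26

Record: pid at 0 (size 4, align 4) → ends 4; refcount at 4 (size 4, align 4) → ends 8; prio at 8 (size 2, align 2) → ends 10; tail pad 2 to reach multiple of 4; total 12 bytes, alignment 4
size at 0 (size 4, align 2) → ends 4
offset at 4 (size 8, align 2) → ends 12
inode at 12 (size 1, align 1) → ends 13
pad 1 to align 2 for mtime
mtime at 14 (size 12, align 2) → ends 26
version at 26 (size 1, align 1) → ends 27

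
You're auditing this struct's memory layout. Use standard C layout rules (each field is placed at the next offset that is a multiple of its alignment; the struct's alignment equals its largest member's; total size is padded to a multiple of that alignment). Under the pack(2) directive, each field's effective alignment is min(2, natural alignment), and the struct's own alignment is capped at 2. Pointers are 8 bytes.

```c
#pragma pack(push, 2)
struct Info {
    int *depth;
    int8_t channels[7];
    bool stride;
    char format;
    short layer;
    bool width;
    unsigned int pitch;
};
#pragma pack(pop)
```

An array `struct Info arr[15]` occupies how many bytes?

390

@0: depth [8B, align 2] → 8
@8: channels [7B, align 1] → 15
@15: stride [1B, align 1] → 16
@16: format [1B, align 1] → 17
+1 pad (align 2)
@18: layer [2B, align 2] → 20
@20: width [1B, align 1] → 21
+1 pad (align 2)
@22: pitch [4B, align 2] → 26
size 26, align 2
array of 15: 15 × 26 = 390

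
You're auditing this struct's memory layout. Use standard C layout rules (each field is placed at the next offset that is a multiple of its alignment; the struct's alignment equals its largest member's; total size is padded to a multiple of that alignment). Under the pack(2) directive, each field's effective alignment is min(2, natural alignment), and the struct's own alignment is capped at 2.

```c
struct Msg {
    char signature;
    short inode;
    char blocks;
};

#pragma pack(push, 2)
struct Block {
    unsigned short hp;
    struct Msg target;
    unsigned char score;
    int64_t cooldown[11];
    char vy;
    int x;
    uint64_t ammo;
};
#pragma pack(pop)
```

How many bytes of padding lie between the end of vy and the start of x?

1

Msg: 0..1  signature  (1B, 1-aligned); 1..2  -- padding (1B); 2..4  inode  (2B, 2-aligned); 4..5  blocks  (1B, 1-aligned); 5..6  -- tail padding (1B); sizeof = 6, alignof = 2
0..2  hp  (2B, 2-aligned)
2..8  target  (6B, 2-aligned)
8..9  score  (1B, 1-aligned)
9..10  -- padding (1B)
10..98  cooldown  (88B, 2-aligned)
98..99  vy  (1B, 1-aligned)
99..100  -- padding (1B)
100..104  x  (4B, 2-aligned)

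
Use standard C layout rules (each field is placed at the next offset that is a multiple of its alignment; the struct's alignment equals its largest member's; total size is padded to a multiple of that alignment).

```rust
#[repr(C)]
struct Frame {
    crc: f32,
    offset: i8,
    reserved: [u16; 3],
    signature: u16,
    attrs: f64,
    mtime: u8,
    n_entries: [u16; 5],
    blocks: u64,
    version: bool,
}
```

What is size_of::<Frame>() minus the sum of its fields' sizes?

15

@0: crc [4B, align 4] → 4
@4: offset [1B, align 1] → 5
+1 pad (align 2)
@6: reserved [6B, align 2] → 12
@12: signature [2B, align 2] → 14
+2 pad (align 8)
@16: attrs [8B, align 8] → 24
@24: mtime [1B, align 1] → 25
+1 pad (align 2)
@26: n_entries [10B, align 2] → 36
+4 pad (align 8)
@40: blocks [8B, align 8] → 48
@48: version [1B, align 1] → 49
+7 tail pad (align 8)
size 56, align 8
data bytes 41, size 56 → padding 15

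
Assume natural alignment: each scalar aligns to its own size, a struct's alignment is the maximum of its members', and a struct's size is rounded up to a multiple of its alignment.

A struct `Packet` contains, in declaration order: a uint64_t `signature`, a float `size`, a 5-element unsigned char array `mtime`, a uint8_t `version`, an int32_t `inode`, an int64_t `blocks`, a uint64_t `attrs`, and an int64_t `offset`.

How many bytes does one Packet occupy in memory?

48

signature at 0 (size 8, align 8) → ends 8
size at 8 (size 4, align 4) → ends 12
mtime at 12 (size 5, align 1) → ends 17
version at 17 (size 1, align 1) → ends 18
pad 2 to align 4 for inode
inode at 20 (size 4, align 4) → ends 24
blocks at 24 (size 8, align 8) → ends 32
attrs at 32 (size 8, align 8) → ends 40
offset at 40 (size 8, align 8) → ends 48
total 48 bytes, alignment 8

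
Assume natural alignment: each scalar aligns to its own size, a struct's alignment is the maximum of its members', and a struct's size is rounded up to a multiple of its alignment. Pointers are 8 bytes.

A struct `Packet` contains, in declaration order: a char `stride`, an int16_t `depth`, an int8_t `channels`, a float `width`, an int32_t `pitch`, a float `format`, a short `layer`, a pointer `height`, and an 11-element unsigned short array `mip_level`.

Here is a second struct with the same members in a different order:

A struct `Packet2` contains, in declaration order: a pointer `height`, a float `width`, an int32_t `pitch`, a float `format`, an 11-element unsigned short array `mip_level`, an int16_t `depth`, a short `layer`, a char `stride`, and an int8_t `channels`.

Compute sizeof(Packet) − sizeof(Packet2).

8

@0: stride [1B, align 1] → 1
+1 pad (align 2)
@2: depth [2B, align 2] → 4
@4: channels [1B, align 1] → 5
+3 pad (align 4)
@8: width [4B, align 4] → 12
@12: pitch [4B, align 4] → 16
@16: format [4B, align 4] → 20
@20: layer [2B, align 2] → 22
+2 pad (align 8)
@24: height [8B, align 8] → 32
@32: mip_level [22B, align 2] → 54
+2 tail pad (align 8)
size 56, align 8
— Packet2 —
@0: height [8B, align 8] → 8
@8: width [4B, align 4] → 12
@12: pitch [4B, align 4] → 16
@16: format [4B, align 4] → 20
@20: mip_level [22B, align 2] → 42
@42: depth [2B, align 2] → 44
@44: layer [2B, align 2] → 46
@46: stride [1B, align 1] → 47
@47: channels [1B, align 1] → 48
size 48, align 8
56 − 48 = 8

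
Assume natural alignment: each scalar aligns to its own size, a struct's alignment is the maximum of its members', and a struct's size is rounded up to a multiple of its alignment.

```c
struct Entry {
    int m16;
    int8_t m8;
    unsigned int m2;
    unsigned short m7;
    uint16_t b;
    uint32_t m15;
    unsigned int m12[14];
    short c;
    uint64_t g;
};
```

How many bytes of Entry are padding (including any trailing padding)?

0..4  m16  (4B, 4-aligned)
4..5  m8  (1B, 1-aligned)
5..8  -- padding (3B)
8..12  m2  (4B, 4-aligned)
12..14  m7  (2B, 2-aligned)
14..16  b  (2B, 2-aligned)
16..20  m15  (4B, 4-aligned)
20..76  m12  (56B, 4-aligned)
76..78  c  (2B, 2-aligned)
78..80  -- padding (2B)
80..88  g  (8B, 8-aligned)
sizeof = 88, alignof = 8
data bytes 83, size 88 → padding 5

5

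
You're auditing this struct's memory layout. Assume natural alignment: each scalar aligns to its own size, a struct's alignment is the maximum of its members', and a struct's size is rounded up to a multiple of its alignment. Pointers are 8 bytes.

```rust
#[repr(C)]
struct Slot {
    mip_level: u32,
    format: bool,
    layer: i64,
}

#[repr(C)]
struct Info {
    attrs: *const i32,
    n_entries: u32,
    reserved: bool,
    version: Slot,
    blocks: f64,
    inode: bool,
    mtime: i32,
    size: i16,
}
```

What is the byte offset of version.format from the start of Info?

20

Slot: @0: mip_level [4B, align 4] → 4; @4: format [1B, align 1] → 5; +3 pad (align 8); @8: layer [8B, align 8] → 16; size 16, align 8
@0: attrs [8B, align 8] → 8
@8: n_entries [4B, align 4] → 12
@12: reserved [1B, align 1] → 13
+3 pad (align 8)
@16: version [16B, align 8] → 32
within Slot: format at 4
16 + 4 = 20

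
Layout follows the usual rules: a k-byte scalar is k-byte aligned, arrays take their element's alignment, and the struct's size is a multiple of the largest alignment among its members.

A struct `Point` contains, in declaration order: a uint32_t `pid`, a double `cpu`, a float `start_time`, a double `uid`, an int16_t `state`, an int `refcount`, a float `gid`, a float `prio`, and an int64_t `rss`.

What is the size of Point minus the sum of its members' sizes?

10

0..4  pid  (4B, 4-aligned)
4..8  -- padding (4B)
8..16  cpu  (8B, 8-aligned)
16..20  start_time  (4B, 4-aligned)
20..24  -- padding (4B)
24..32  uid  (8B, 8-aligned)
32..34  state  (2B, 2-aligned)
34..36  -- padding (2B)
36..40  refcount  (4B, 4-aligned)
40..44  gid  (4B, 4-aligned)
44..48  prio  (4B, 4-aligned)
48..56  rss  (8B, 8-aligned)
sizeof = 56, alignof = 8
data bytes 46, size 56 → padding 10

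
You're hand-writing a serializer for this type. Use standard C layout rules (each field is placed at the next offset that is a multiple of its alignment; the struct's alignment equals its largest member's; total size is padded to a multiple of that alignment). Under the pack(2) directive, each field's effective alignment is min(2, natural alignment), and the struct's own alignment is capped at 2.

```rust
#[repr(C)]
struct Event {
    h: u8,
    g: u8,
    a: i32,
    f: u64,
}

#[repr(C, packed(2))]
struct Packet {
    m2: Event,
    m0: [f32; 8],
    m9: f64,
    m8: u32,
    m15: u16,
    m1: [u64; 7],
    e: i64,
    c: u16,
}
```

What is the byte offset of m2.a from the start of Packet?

4

Event: 0..1  h  (1B, 1-aligned); 1..2  g  (1B, 1-aligned); 2..4  -- padding (2B); 4..8  a  (4B, 4-aligned); 8..16  f  (8B, 8-aligned); sizeof = 16, alignof = 8
0..16  m2  (16B, 2-aligned)
within Event: a at 4
0 + 4 = 4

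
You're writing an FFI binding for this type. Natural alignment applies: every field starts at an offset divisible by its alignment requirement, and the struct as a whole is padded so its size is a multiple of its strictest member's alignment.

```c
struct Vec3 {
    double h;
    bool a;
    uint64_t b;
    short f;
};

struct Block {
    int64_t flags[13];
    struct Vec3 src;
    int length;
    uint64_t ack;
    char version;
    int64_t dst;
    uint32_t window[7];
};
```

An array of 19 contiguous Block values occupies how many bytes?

3800

Vec3: @0: h [8B, align 8] → 8; @8: a [1B, align 1] → 9; +7 pad (align 8); @16: b [8B, align 8] → 24; @24: f [2B, align 2] → 26; +6 tail pad (align 8); size 32, align 8
@0: flags [104B, align 8] → 104
@104: src [32B, align 8] → 136
@136: length [4B, align 4] → 140
+4 pad (align 8)
@144: ack [8B, align 8] → 152
@152: version [1B, align 1] → 153
+7 pad (align 8)
@160: dst [8B, align 8] → 168
@168: window [28B, align 4] → 196
+4 tail pad (align 8)
size 200, align 8
array of 19: 19 × 200 = 3800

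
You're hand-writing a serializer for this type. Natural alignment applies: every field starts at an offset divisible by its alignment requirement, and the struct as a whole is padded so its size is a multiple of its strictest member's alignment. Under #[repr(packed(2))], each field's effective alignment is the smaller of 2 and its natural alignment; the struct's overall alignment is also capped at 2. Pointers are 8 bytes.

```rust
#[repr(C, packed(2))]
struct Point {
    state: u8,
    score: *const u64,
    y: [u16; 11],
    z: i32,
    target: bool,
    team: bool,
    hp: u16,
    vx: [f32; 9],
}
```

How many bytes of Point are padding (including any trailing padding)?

state at 0 (size 1, align 1) → ends 1
pad 1 to align 2 for score
score at 2 (size 8, align 2) → ends 10
y at 10 (size 22, align 2) → ends 32
z at 32 (size 4, align 2) → ends 36
target at 36 (size 1, align 1) → ends 37
team at 37 (size 1, align 1) → ends 38
hp at 38 (size 2, align 2) → ends 40
vx at 40 (size 36, align 2) → ends 76
total 76 bytes, alignment 2
data bytes 75, size 76 → padding 1

1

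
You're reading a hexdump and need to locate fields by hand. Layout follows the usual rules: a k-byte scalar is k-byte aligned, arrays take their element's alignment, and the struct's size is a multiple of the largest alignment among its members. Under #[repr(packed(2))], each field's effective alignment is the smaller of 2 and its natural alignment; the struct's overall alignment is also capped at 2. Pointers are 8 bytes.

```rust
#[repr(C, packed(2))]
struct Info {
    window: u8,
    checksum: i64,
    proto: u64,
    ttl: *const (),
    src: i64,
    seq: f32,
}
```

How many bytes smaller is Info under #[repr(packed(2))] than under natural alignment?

10

natural layout:
  @0: window [1B, align 1] → 1
  +7 pad (align 8)
  @8: checksum [8B, align 8] → 16
  @16: proto [8B, align 8] → 24
  @24: ttl [8B, align 8] → 32
  @32: src [8B, align 8] → 40
  @40: seq [4B, align 4] → 44
  +4 tail pad (align 8)
  size 48, align 8
packed(2) layout:
  @0: window [1B, align 1] → 1
  +1 pad (align 2)
  @2: checksum [8B, align 2] → 10
  @10: proto [8B, align 2] → 18
  @18: ttl [8B, align 2] → 26
  @26: src [8B, align 2] → 34
  @34: seq [4B, align 2] → 38
  size 38, align 2
48 − 38 = 10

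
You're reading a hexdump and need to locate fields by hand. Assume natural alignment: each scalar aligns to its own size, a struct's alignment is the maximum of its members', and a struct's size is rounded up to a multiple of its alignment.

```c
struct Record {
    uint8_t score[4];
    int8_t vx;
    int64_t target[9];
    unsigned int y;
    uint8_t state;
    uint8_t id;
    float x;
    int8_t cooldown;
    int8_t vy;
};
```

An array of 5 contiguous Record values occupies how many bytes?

480

@0: score [4B, align 1] → 4
@4: vx [1B, align 1] → 5
+3 pad (align 8)
@8: target [72B, align 8] → 80
@80: y [4B, align 4] → 84
@84: state [1B, align 1] → 85
@85: id [1B, align 1] → 86
+2 pad (align 4)
@88: x [4B, align 4] → 92
@92: cooldown [1B, align 1] → 93
@93: vy [1B, align 1] → 94
+2 tail pad (align 8)
size 96, align 8
array of 5: 5 × 96 = 480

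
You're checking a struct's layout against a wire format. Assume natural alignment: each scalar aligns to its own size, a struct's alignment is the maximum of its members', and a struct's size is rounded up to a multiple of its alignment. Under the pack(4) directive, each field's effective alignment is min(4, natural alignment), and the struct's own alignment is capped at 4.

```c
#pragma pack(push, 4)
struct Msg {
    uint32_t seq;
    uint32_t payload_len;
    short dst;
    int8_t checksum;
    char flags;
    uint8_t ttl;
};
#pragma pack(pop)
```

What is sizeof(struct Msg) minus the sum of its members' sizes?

3

seq at 0 (size 4, align 4) → ends 4
payload_len at 4 (size 4, align 4) → ends 8
dst at 8 (size 2, align 2) → ends 10
checksum at 10 (size 1, align 1) → ends 11
flags at 11 (size 1, align 1) → ends 12
ttl at 12 (size 1, align 1) → ends 13
tail pad 3 to reach multiple of 4
total 16 bytes, alignment 4
data bytes 13, size 16 → padding 3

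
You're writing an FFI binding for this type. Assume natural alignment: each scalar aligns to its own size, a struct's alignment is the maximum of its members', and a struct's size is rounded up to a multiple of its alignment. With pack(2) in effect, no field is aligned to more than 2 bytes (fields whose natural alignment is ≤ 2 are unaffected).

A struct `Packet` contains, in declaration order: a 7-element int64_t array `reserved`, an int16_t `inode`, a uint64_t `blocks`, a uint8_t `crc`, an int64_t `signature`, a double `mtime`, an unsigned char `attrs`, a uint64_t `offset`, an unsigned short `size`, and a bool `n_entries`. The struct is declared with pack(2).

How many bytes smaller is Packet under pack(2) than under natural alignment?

natural layout:
  @0: reserved [56B, align 8] → 56
  @56: inode [2B, align 2] → 58
  +6 pad (align 8)
  @64: blocks [8B, align 8] → 72
  @72: crc [1B, align 1] → 73
  +7 pad (align 8)
  @80: signature [8B, align 8] → 88
  @88: mtime [8B, align 8] → 96
  @96: attrs [1B, align 1] → 97
  +7 pad (align 8)
  @104: offset [8B, align 8] → 112
  @112: size [2B, align 2] → 114
  @114: n_entries [1B, align 1] → 115
  +5 tail pad (align 8)
  size 120, align 8
packed(2) layout:
  @0: reserved [56B, align 2] → 56
  @56: inode [2B, align 2] → 58
  @58: blocks [8B, align 2] → 66
  @66: crc [1B, align 1] → 67
  +1 pad (align 2)
  @68: signature [8B, align 2] → 76
  @76: mtime [8B, align 2] → 84
  @84: attrs [1B, align 1] → 85
  +1 pad (align 2)
  @86: offset [8B, align 2] → 94
  @94: size [2B, align 2] → 96
  @96: n_entries [1B, align 1] → 97
  +1 tail pad (align 2)
  size 98, align 2
120 − 98 = 22

22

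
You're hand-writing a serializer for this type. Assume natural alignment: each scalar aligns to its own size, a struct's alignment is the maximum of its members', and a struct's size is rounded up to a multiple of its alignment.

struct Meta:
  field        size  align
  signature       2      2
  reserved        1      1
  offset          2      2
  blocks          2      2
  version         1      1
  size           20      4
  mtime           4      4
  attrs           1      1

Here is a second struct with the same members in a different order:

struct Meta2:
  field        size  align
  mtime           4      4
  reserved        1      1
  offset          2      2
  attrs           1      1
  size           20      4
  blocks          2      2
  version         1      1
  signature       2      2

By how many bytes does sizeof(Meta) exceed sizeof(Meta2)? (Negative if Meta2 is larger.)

signature at 0 (size 2, align 2) → ends 2
reserved at 2 (size 1, align 1) → ends 3
pad 1 to align 2 for offset
offset at 4 (size 2, align 2) → ends 6
blocks at 6 (size 2, align 2) → ends 8
version at 8 (size 1, align 1) → ends 9
pad 3 to align 4 for size
size at 12 (size 20, align 4) → ends 32
mtime at 32 (size 4, align 4) → ends 36
attrs at 36 (size 1, align 1) → ends 37
tail pad 3 to reach multiple of 4
total 40 bytes, alignment 4
— Meta2 —
mtime at 0 (size 4, align 4) → ends 4
reserved at 4 (size 1, align 1) → ends 5
pad 1 to align 2 for offset
offset at 6 (size 2, align 2) → ends 8
attrs at 8 (size 1, align 1) → ends 9
pad 3 to align 4 for size
size at 12 (size 20, align 4) → ends 32
blocks at 32 (size 2, align 2) → ends 34
version at 34 (size 1, align 1) → ends 35
pad 1 to align 2 for signature
signature at 36 (size 2, align 2) → ends 38
tail pad 2 to reach multiple of 4
total 40 bytes, alignment 4
40 − 40 = 0

0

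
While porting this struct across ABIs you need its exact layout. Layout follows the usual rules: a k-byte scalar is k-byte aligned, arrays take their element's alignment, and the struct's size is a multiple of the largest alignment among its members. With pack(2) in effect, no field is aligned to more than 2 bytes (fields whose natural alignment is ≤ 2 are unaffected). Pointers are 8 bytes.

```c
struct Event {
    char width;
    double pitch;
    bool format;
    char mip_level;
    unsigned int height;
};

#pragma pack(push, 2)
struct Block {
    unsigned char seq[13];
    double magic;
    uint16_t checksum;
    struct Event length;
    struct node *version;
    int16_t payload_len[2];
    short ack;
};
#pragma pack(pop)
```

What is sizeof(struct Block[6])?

372

Event: @0: width [1B, align 1] → 1; +7 pad (align 8); @8: pitch [8B, align 8] → 16; @16: format [1B, align 1] → 17; @17: mip_level [1B, align 1] → 18; +2 pad (align 4); @20: height [4B, align 4] → 24; size 24, align 8
@0: seq [13B, align 1] → 13
+1 pad (align 2)
@14: magic [8B, align 2] → 22
@22: checksum [2B, align 2] → 24
@24: length [24B, align 2] → 48
@48: version [8B, align 2] → 56
@56: payload_len [4B, align 2] → 60
@60: ack [2B, align 2] → 62
size 62, align 2
array of 6: 6 × 62 = 372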